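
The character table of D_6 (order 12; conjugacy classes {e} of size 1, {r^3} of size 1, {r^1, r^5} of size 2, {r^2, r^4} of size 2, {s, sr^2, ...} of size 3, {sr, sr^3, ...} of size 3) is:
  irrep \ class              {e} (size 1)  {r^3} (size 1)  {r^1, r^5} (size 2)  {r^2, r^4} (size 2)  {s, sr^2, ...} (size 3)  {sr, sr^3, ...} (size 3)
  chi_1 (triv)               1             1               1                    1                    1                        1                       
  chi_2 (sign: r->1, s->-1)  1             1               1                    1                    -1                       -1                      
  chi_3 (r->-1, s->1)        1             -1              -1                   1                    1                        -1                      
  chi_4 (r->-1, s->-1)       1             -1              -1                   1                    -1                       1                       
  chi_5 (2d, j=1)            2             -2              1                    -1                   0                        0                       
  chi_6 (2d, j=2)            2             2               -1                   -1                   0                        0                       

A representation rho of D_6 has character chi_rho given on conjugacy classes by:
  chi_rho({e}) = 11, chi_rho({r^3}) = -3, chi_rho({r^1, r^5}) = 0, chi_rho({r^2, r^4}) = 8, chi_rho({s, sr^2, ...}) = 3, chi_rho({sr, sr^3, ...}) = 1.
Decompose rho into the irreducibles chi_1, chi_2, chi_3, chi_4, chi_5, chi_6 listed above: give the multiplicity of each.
Multiplicities: chi_1: 3, chi_2: 1, chi_3: 3, chi_4: 2, chi_5: 1, chi_6: 0.

Proof sketch: Use <chi_rho, chi> = (1/|G|) sum_C |C| * chi_rho(C) * conj(chi(C)) with |G| = 12 for each irreducible chi in the table:
  <chi_rho, chi_1> = (1/12)[1*(11)*conj(1) + 1*(-3)*conj(1) + 2*(0)*conj(1) + 2*(8)*conj(1) + 3*(3)*conj(1) + 3*(1)*conj(1)]
      = (1/12)[(11) + (-3) + (0) + (16) + (9) + (3)] = 36/12 = 3
  <chi_rho, chi_2> = (1/12)[1*(11)*conj(1) + 1*(-3)*conj(1) + 2*(0)*conj(1) + 2*(8)*conj(1) + 3*(3)*conj(-1) + 3*(1)*conj(-1)]
      = (1/12)[(11) + (-3) + (0) + (16) + (-9) + (-3)] = 12/12 = 1
  <chi_rho, chi_3> = (1/12)[1*(11)*conj(1) + 1*(-3)*conj(-1) + 2*(0)*conj(-1) + 2*(8)*conj(1) + 3*(3)*conj(1) + 3*(1)*conj(-1)]
      = (1/12)[(11) + (3) + (0) + (16) + (9) + (-3)] = 36/12 = 3
  <chi_rho, chi_4> = (1/12)[1*(11)*conj(1) + 1*(-3)*conj(-1) + 2*(0)*conj(-1) + 2*(8)*conj(1) + 3*(3)*conj(-1) + 3*(1)*conj(1)]
      = (1/12)[(11) + (3) + (0) + (16) + (-9) + (3)] = 24/12 = 2
  <chi_rho, chi_5> = (1/12)[1*(11)*conj(2) + 1*(-3)*conj(-2) + 2*(0)*conj(1) + 2*(8)*conj(-1) + 3*(3)*conj(0) + 3*(1)*conj(0)]
      = (1/12)[(22) + (6) + (0) + (-16) + (0) + (0)] = 12/12 = 1
  <chi_rho, chi_6> = (1/12)[1*(11)*conj(2) + 1*(-3)*conj(2) + 2*(0)*conj(-1) + 2*(8)*conj(-1) + 3*(3)*conj(0) + 3*(1)*conj(0)]
      = (1/12)[(22) + (-6) + (0) + (-16) + (0) + (0)] = 0/12 = 0
Dimension check: dim(rho) = sum (mult * dim) = 3*1 + 1*1 + 3*1 + 2*1 + 1*2 + 0*2 = 11 = chi_rho(e) = 11.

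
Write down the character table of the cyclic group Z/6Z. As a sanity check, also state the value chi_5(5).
Character table of Z/6Z (irreps indexed chi_0,...,chi_5 with chi_k(m) = zeta_6^(k*m), zeta_6 = exp(2*pi*i/6)):
  irrep \ class  {0} (size 1)  {1} (size 1)    {2} (size 1)    {3} (size 1)  {4} (size 1)    {5} (size 1)  
  chi_0          1             1               1               1             1               1             
  chi_1          1             exp(I*pi/3)     exp(2*I*pi/3)   -1            exp(-2*I*pi/3)  exp(-I*pi/3)  
  chi_2          1             exp(2*I*pi/3)   exp(-2*I*pi/3)  1             exp(2*I*pi/3)   exp(-2*I*pi/3)
  chi_3          1             -1              1               -1            1               -1            
  chi_4          1             exp(-2*I*pi/3)  exp(2*I*pi/3)   1             exp(-2*I*pi/3)  exp(2*I*pi/3) 
  chi_5          1             exp(-I*pi/3)    exp(-2*I*pi/3)  -1            exp(2*I*pi/3)   exp(I*pi/3)   

Spot check: chi_5(5) = zeta_6^(5*5) = zeta_6^25 = exp(I*pi/3).

Explanation: Z/6Z is abelian, so all 6 irreducible complex representations are 1-dimensional. They are given by chi_k(m) = zeta_6^(k*m) for k = 0,...,5. Row orthogonality: sum_m chi_k(m) conj(chi_l(m)) = 6 * [k = l].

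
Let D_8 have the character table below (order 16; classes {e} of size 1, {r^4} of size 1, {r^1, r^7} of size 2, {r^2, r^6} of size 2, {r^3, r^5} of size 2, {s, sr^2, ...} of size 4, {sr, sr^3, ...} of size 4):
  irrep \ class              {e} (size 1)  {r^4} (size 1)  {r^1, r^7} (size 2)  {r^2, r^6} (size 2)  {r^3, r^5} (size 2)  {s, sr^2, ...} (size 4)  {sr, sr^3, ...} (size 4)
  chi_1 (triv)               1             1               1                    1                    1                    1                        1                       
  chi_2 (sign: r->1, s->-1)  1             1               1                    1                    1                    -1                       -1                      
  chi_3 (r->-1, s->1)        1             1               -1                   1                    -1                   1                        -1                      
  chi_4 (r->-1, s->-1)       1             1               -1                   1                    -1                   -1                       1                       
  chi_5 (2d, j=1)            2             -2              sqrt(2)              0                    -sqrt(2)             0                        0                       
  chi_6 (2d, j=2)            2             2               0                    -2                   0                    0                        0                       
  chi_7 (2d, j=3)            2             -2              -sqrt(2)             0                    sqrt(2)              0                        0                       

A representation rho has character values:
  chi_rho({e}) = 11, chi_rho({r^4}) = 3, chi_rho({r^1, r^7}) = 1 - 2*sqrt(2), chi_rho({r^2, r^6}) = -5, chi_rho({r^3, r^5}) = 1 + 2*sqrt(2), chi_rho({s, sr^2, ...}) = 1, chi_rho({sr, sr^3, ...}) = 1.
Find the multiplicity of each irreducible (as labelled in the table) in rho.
Multiplicities: chi_1: 1, chi_2: 0, chi_3: 0, chi_4: 0, chi_5: 0, chi_6: 3, chi_7: 2.

Reasoning: Use <chi_rho, chi> = (1/|G|) sum_C |C| * chi_rho(C) * conj(chi(C)) with |G| = 16 for each irreducible chi in the table:
  <chi_rho, chi_1> = (1/16)[1*(11)*conj(1) + 1*(3)*conj(1) + 2*(1 - 2*sqrt(2))*conj(1) + 2*(-5)*conj(1) + 2*(1 + 2*sqrt(2))*conj(1) + 4*(1)*conj(1) + 4*(1)*conj(1)]
      = (1/16)[(11) + (3) + (2 - 4*sqrt(2)) + (-10) + (2 + 4*sqrt(2)) + (4) + (4)] = 16/16 = 1
  <chi_rho, chi_2> = (1/16)[1*(11)*conj(1) + 1*(3)*conj(1) + 2*(1 - 2*sqrt(2))*conj(1) + 2*(-5)*conj(1) + 2*(1 + 2*sqrt(2))*conj(1) + 4*(1)*conj(-1) + 4*(1)*conj(-1)]
      = (1/16)[(11) + (3) + (2 - 4*sqrt(2)) + (-10) + (2 + 4*sqrt(2)) + (-4) + (-4)] = 0/16 = 0
  <chi_rho, chi_3> = (1/16)[1*(11)*conj(1) + 1*(3)*conj(1) + 2*(1 - 2*sqrt(2))*conj(-1) + 2*(-5)*conj(1) + 2*(1 + 2*sqrt(2))*conj(-1) + 4*(1)*conj(1) + 4*(1)*conj(-1)]
      = (1/16)[(11) + (3) + (-2 + 4*sqrt(2)) + (-10) + (-4*sqrt(2) - 2) + (4) + (-4)] = 0/16 = 0
  <chi_rho, chi_4> = (1/16)[1*(11)*conj(1) + 1*(3)*conj(1) + 2*(1 - 2*sqrt(2))*conj(-1) + 2*(-5)*conj(1) + 2*(1 + 2*sqrt(2))*conj(-1) + 4*(1)*conj(-1) + 4*(1)*conj(1)]
      = (1/16)[(11) + (3) + (-2 + 4*sqrt(2)) + (-10) + (-4*sqrt(2) - 2) + (-4) + (4)] = 0/16 = 0
  <chi_rho, chi_5> = (1/16)[1*(11)*conj(2) + 1*(3)*conj(-2) + 2*(1 - 2*sqrt(2))*conj(sqrt(2)) + 2*(-5)*conj(0) + 2*(1 + 2*sqrt(2))*conj(-sqrt(2)) + 4*(1)*conj(0) + 4*(1)*conj(0)]
      = (1/16)[(22) + (-6) + (-8 + 2*sqrt(2)) + (0) + (-8 - 2*sqrt(2)) + (0) + (0)] = 0/16 = 0
  <chi_rho, chi_6> = (1/16)[1*(11)*conj(2) + 1*(3)*conj(2) + 2*(1 - 2*sqrt(2))*conj(0) + 2*(-5)*conj(-2) + 2*(1 + 2*sqrt(2))*conj(0) + 4*(1)*conj(0) + 4*(1)*conj(0)]
      = (1/16)[(22) + (6) + (0) + (20) + (0) + (0) + (0)] = 48/16 = 3
  <chi_rho, chi_7> = (1/16)[1*(11)*conj(2) + 1*(3)*conj(-2) + 2*(1 - 2*sqrt(2))*conj(-sqrt(2)) + 2*(-5)*conj(0) + 2*(1 + 2*sqrt(2))*conj(sqrt(2)) + 4*(1)*conj(0) + 4*(1)*conj(0)]
      = (1/16)[(22) + (-6) + (8 - 2*sqrt(2)) + (0) + (2*sqrt(2) + 8) + (0) + (0)] = 32/16 = 2
Dimension check: dim(rho) = sum (mult * dim) = 1*1 + 0*1 + 0*1 + 0*1 + 0*2 + 3*2 + 2*2 = 11 = chi_rho(e) = 11.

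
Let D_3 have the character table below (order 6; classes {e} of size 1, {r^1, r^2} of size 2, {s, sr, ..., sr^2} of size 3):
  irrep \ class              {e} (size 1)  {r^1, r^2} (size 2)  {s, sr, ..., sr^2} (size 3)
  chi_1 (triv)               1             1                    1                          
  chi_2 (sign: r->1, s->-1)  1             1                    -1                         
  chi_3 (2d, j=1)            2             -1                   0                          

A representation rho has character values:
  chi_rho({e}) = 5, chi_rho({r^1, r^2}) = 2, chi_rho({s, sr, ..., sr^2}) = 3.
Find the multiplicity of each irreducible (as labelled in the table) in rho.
Multiplicities: chi_1: 3, chi_2: 0, chi_3: 1.

Working: Use <chi_rho, chi> = (1/|G|) sum_C |C| * chi_rho(C) * conj(chi(C)) with |G| = 6 for each irreducible chi in the table:
  <chi_rho, chi_1> = (1/6)[1*(5)*conj(1) + 2*(2)*conj(1) + 3*(3)*conj(1)]
      = (1/6)[(5) + (4) + (9)] = 18/6 = 3
  <chi_rho, chi_2> = (1/6)[1*(5)*conj(1) + 2*(2)*conj(1) + 3*(3)*conj(-1)]
      = (1/6)[(5) + (4) + (-9)] = 0/6 = 0
  <chi_rho, chi_3> = (1/6)[1*(5)*conj(2) + 2*(2)*conj(-1) + 3*(3)*conj(0)]
      = (1/6)[(10) + (-4) + (0)] = 6/6 = 1
Dimension check: dim(rho) = sum (mult * dim) = 3*1 + 0*1 + 1*2 = 5 = chi_rho(e) = 5.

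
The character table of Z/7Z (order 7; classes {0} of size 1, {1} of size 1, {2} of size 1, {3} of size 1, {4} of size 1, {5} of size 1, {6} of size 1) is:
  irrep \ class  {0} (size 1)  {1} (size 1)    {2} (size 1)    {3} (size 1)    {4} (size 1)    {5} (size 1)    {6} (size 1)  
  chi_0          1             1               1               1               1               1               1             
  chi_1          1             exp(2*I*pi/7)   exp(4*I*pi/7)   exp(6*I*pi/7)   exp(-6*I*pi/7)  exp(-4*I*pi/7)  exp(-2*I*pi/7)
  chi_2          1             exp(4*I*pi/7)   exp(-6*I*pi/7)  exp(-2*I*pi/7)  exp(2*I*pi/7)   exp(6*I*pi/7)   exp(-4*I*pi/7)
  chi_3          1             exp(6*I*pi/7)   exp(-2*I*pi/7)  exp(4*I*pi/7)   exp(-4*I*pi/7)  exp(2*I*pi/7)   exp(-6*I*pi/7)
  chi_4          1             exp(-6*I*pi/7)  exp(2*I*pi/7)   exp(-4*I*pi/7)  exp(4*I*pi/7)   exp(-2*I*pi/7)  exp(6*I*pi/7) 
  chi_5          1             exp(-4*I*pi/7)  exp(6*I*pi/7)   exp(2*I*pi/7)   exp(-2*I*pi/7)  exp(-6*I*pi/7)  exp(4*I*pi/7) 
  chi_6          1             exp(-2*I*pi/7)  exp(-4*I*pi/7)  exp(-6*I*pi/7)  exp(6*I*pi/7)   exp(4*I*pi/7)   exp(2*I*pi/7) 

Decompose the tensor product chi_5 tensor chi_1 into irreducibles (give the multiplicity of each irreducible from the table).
chi_5 tensor chi_1 = chi_6 (all other irreducibles have multiplicity 0).

Working: The character of a tensor product is the pointwise product (chi_5 * chi_1)(C) = chi_5(C) * chi_1(C):
  {0}: (1)*(1), {1}: (exp(-4*I*pi/7))*(exp(2*I*pi/7)), {2}: (exp(6*I*pi/7))*(exp(4*I*pi/7)), {3}: (exp(2*I*pi/7))*(exp(6*I*pi/7)), {4}: (exp(-2*I*pi/7))*(exp(-6*I*pi/7)), {5}: (exp(-6*I*pi/7))*(exp(-4*I*pi/7)), {6}: (exp(4*I*pi/7))*(exp(-2*I*pi/7))
so (chi_5 * chi_1) takes values
  {0} -> 1, {1} -> exp(-2*I*pi/7), {2} -> exp(-4*I*pi/7), {3} -> exp(-6*I*pi/7), {4} -> exp(6*I*pi/7), {5} -> exp(4*I*pi/7), {6} -> exp(2*I*pi/7).
Now take the inner product of this character with each irreducible chi from the table, <chi_5*chi_1, chi> = (1/7) sum_C |C| (chi_5*chi_1)(C) conj(chi(C)):
  <chi_5*chi_1, chi_0> = (1/7)[1*(1)*conj(1) + 1*(exp(-2*I*pi/7))*conj(1) + 1*(exp(-4*I*pi/7))*conj(1) + 1*(exp(-6*I*pi/7))*conj(1) + 1*(exp(6*I*pi/7))*conj(1) + 1*(exp(4*I*pi/7))*conj(1) + 1*(exp(2*I*pi/7))*conj(1)]
      = (1/7)[(1) + (exp(-2*I*pi/7)) + (exp(-4*I*pi/7)) + (exp(-6*I*pi/7)) + (exp(6*I*pi/7)) + (exp(4*I*pi/7)) + (exp(2*I*pi/7))] = 0/7 = 0
  <chi_5*chi_1, chi_1> = (1/7)[1*(1)*conj(1) + 1*(exp(-2*I*pi/7))*conj(exp(2*I*pi/7)) + 1*(exp(-4*I*pi/7))*conj(exp(4*I*pi/7)) + 1*(exp(-6*I*pi/7))*conj(exp(6*I*pi/7)) + 1*(exp(6*I*pi/7))*conj(exp(-6*I*pi/7)) + 1*(exp(4*I*pi/7))*conj(exp(-4*I*pi/7)) + 1*(exp(2*I*pi/7))*conj(exp(-2*I*pi/7))]
      = (1/7)[(1) + (exp(-4*I*pi/7)) + (exp(6*I*pi/7)) + (exp(2*I*pi/7)) + (exp(-2*I*pi/7)) + (exp(-6*I*pi/7)) + (exp(4*I*pi/7))] = 0/7 = 0
  <chi_5*chi_1, chi_2> = (1/7)[1*(1)*conj(1) + 1*(exp(-2*I*pi/7))*conj(exp(4*I*pi/7)) + 1*(exp(-4*I*pi/7))*conj(exp(-6*I*pi/7)) + 1*(exp(-6*I*pi/7))*conj(exp(-2*I*pi/7)) + 1*(exp(6*I*pi/7))*conj(exp(2*I*pi/7)) + 1*(exp(4*I*pi/7))*conj(exp(6*I*pi/7)) + 1*(exp(2*I*pi/7))*conj(exp(-4*I*pi/7))]
      = (1/7)[(1) + (exp(-6*I*pi/7)) + (exp(2*I*pi/7)) + (exp(-4*I*pi/7)) + (exp(4*I*pi/7)) + (exp(-2*I*pi/7)) + (exp(6*I*pi/7))] = 0/7 = 0
  <chi_5*chi_1, chi_3> = (1/7)[1*(1)*conj(1) + 1*(exp(-2*I*pi/7))*conj(exp(6*I*pi/7)) + 1*(exp(-4*I*pi/7))*conj(exp(-2*I*pi/7)) + 1*(exp(-6*I*pi/7))*conj(exp(4*I*pi/7)) + 1*(exp(6*I*pi/7))*conj(exp(-4*I*pi/7)) + 1*(exp(4*I*pi/7))*conj(exp(2*I*pi/7)) + 1*(exp(2*I*pi/7))*conj(exp(-6*I*pi/7))]
      = (1/7)[(1) + (exp(6*I*pi/7)) + (exp(-2*I*pi/7)) + (exp(4*I*pi/7)) + (exp(-4*I*pi/7)) + (exp(2*I*pi/7)) + (exp(-6*I*pi/7))] = 0/7 = 0
  <chi_5*chi_1, chi_4> = (1/7)[1*(1)*conj(1) + 1*(exp(-2*I*pi/7))*conj(exp(-6*I*pi/7)) + 1*(exp(-4*I*pi/7))*conj(exp(2*I*pi/7)) + 1*(exp(-6*I*pi/7))*conj(exp(-4*I*pi/7)) + 1*(exp(6*I*pi/7))*conj(exp(4*I*pi/7)) + 1*(exp(4*I*pi/7))*conj(exp(-2*I*pi/7)) + 1*(exp(2*I*pi/7))*conj(exp(6*I*pi/7))]
      = (1/7)[(1) + (exp(4*I*pi/7)) + (exp(-6*I*pi/7)) + (exp(-2*I*pi/7)) + (exp(2*I*pi/7)) + (exp(6*I*pi/7)) + (exp(-4*I*pi/7))] = 0/7 = 0
  <chi_5*chi_1, chi_5> = (1/7)[1*(1)*conj(1) + 1*(exp(-2*I*pi/7))*conj(exp(-4*I*pi/7)) + 1*(exp(-4*I*pi/7))*conj(exp(6*I*pi/7)) + 1*(exp(-6*I*pi/7))*conj(exp(2*I*pi/7)) + 1*(exp(6*I*pi/7))*conj(exp(-2*I*pi/7)) + 1*(exp(4*I*pi/7))*conj(exp(-6*I*pi/7)) + 1*(exp(2*I*pi/7))*conj(exp(4*I*pi/7))]
      = (1/7)[(1) + (exp(2*I*pi/7)) + (exp(4*I*pi/7)) + (exp(6*I*pi/7)) + (exp(-6*I*pi/7)) + (exp(-4*I*pi/7)) + (exp(-2*I*pi/7))] = 0/7 = 0
  <chi_5*chi_1, chi_6> = (1/7)[1*(1)*conj(1) + 1*(exp(-2*I*pi/7))*conj(exp(-2*I*pi/7)) + 1*(exp(-4*I*pi/7))*conj(exp(-4*I*pi/7)) + 1*(exp(-6*I*pi/7))*conj(exp(-6*I*pi/7)) + 1*(exp(6*I*pi/7))*conj(exp(6*I*pi/7)) + 1*(exp(4*I*pi/7))*conj(exp(4*I*pi/7)) + 1*(exp(2*I*pi/7))*conj(exp(2*I*pi/7))]
      = (1/7)[(1) + (1) + (1) + (1) + (1) + (1) + (1)] = 7/7 = 1
(Exp terms are combined using exp(i*s)*conj(exp(i*t)) = exp(i*(s-t)), and sums of them are collapsed using the identity that for every m > 1 the m distinct m-th roots of unity sum to 0, e.g. 1 + exp(2*I*pi/3) + exp(-2*I*pi/3) = 0.)
Hence the multiplicities are chi_6: 1. Dimension check: dim(chi_5)*dim(chi_1) = 1*1 = 1 and sum (mult * dim) = 1*1 = 1.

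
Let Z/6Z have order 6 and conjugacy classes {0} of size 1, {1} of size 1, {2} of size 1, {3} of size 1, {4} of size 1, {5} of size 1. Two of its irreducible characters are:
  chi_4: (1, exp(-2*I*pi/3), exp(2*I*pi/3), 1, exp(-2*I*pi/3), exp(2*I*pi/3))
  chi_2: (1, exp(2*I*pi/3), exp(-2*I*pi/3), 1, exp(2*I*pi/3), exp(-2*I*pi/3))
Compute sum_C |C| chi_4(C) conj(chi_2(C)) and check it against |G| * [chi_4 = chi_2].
Sum = 0; so <chi_4, chi_2> = 0 (distinct irreducibles are orthogonal).

Argument: Compute term by term over conjugacy classes (|C| * chi_4(C) * conj(chi_2(C))):
  1*(1)*conj(1) + 1*(exp(-2*I*pi/3))*conj(exp(2*I*pi/3)) + 1*(exp(2*I*pi/3))*conj(exp(-2*I*pi/3)) + 1*(1)*conj(1) + 1*(exp(-2*I*pi/3))*conj(exp(2*I*pi/3)) + 1*(exp(2*I*pi/3))*conj(exp(-2*I*pi/3))
  = (1) + (exp(2*I*pi/3)) + (exp(-2*I*pi/3)) + (1) + (exp(2*I*pi/3)) + (exp(-2*I*pi/3))
  = 0.
(Exp terms are combined using exp(i*s)*conj(exp(i*t)) = exp(i*(s-t)), and sums of them are collapsed using the identity that for every m > 1 the m distinct m-th roots of unity sum to 0, e.g. 1 + exp(2*I*pi/3) + exp(-2*I*pi/3) = 0.)
Dividing by |G| = 6 gives 0/6 = 0, matching the row-orthogonality relation <chi_4, chi_2> = [chi_4 = chi_2].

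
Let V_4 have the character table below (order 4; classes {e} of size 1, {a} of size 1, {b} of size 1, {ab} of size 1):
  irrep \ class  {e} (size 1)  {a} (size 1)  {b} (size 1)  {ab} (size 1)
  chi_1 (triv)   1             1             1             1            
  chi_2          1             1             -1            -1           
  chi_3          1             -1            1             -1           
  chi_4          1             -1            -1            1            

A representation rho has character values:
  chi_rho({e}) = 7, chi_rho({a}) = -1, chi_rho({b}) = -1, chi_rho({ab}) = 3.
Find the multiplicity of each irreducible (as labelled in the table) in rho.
Multiplicities: chi_1: 2, chi_2: 1, chi_3: 1, chi_4: 3.

Proof sketch: Use <chi_rho, chi> = (1/|G|) sum_C |C| * chi_rho(C) * conj(chi(C)) with |G| = 4 for each irreducible chi in the table:
  <chi_rho, chi_1> = (1/4)[1*(7)*conj(1) + 1*(-1)*conj(1) + 1*(-1)*conj(1) + 1*(3)*conj(1)]
      = (1/4)[(7) + (-1) + (-1) + (3)] = 8/4 = 2
  <chi_rho, chi_2> = (1/4)[1*(7)*conj(1) + 1*(-1)*conj(1) + 1*(-1)*conj(-1) + 1*(3)*conj(-1)]
      = (1/4)[(7) + (-1) + (1) + (-3)] = 4/4 = 1
  <chi_rho, chi_3> = (1/4)[1*(7)*conj(1) + 1*(-1)*conj(-1) + 1*(-1)*conj(1) + 1*(3)*conj(-1)]
      = (1/4)[(7) + (1) + (-1) + (-3)] = 4/4 = 1
  <chi_rho, chi_4> = (1/4)[1*(7)*conj(1) + 1*(-1)*conj(-1) + 1*(-1)*conj(-1) + 1*(3)*conj(1)]
      = (1/4)[(7) + (1) + (1) + (3)] = 12/4 = 3
Dimension check: dim(rho) = sum (mult * dim) = 2*1 + 1*1 + 1*1 + 3*1 = 7 = chi_rho(e) = 7.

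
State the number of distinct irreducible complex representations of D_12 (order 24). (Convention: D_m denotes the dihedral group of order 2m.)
9

Working: The number of irreducible complex representations of a finite group equals its number of conjugacy classes. D_12 has 9 conjugacy classes (n/2 + 3 for n even), so D_12 (order 24) has exactly 9 irreducible complex representations.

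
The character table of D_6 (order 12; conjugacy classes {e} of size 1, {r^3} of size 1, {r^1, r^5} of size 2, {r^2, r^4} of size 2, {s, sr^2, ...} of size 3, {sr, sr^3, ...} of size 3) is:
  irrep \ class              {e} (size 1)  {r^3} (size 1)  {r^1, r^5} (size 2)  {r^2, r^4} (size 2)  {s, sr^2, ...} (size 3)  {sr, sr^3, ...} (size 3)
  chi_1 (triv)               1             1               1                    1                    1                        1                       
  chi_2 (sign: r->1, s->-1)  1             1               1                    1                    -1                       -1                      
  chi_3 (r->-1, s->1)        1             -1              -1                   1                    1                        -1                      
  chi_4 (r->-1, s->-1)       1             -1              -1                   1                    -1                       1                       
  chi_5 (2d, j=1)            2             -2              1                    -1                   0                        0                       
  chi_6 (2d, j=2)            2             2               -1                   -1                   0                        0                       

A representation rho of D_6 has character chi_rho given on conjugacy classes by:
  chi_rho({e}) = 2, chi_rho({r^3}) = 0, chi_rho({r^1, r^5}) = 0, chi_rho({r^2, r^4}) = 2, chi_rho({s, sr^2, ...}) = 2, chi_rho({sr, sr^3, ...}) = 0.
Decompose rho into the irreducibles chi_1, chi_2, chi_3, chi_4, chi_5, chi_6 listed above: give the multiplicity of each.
Multiplicities: chi_1: 1, chi_2: 0, chi_3: 1, chi_4: 0, chi_5: 0, chi_6: 0.

Derivation: Use <chi_rho, chi> = (1/|G|) sum_C |C| * chi_rho(C) * conj(chi(C)) with |G| = 12 for each irreducible chi in the table:
  <chi_rho, chi_1> = (1/12)[1*(2)*conj(1) + 1*(0)*conj(1) + 2*(0)*conj(1) + 2*(2)*conj(1) + 3*(2)*conj(1) + 3*(0)*conj(1)]
      = (1/12)[(2) + (0) + (0) + (4) + (6) + (0)] = 12/12 = 1
  <chi_rho, chi_2> = (1/12)[1*(2)*conj(1) + 1*(0)*conj(1) + 2*(0)*conj(1) + 2*(2)*conj(1) + 3*(2)*conj(-1) + 3*(0)*conj(-1)]
      = (1/12)[(2) + (0) + (0) + (4) + (-6) + (0)] = 0/12 = 0
  <chi_rho, chi_3> = (1/12)[1*(2)*conj(1) + 1*(0)*conj(-1) + 2*(0)*conj(-1) + 2*(2)*conj(1) + 3*(2)*conj(1) + 3*(0)*conj(-1)]
      = (1/12)[(2) + (0) + (0) + (4) + (6) + (0)] = 12/12 = 1
  <chi_rho, chi_4> = (1/12)[1*(2)*conj(1) + 1*(0)*conj(-1) + 2*(0)*conj(-1) + 2*(2)*conj(1) + 3*(2)*conj(-1) + 3*(0)*conj(1)]
      = (1/12)[(2) + (0) + (0) + (4) + (-6) + (0)] = 0/12 = 0
  <chi_rho, chi_5> = (1/12)[1*(2)*conj(2) + 1*(0)*conj(-2) + 2*(0)*conj(1) + 2*(2)*conj(-1) + 3*(2)*conj(0) + 3*(0)*conj(0)]
      = (1/12)[(4) + (0) + (0) + (-4) + (0) + (0)] = 0/12 = 0
  <chi_rho, chi_6> = (1/12)[1*(2)*conj(2) + 1*(0)*conj(2) + 2*(0)*conj(-1) + 2*(2)*conj(-1) + 3*(2)*conj(0) + 3*(0)*conj(0)]
      = (1/12)[(4) + (0) + (0) + (-4) + (0) + (0)] = 0/12 = 0
Dimension check: dim(rho) = sum (mult * dim) = 1*1 + 0*1 + 1*1 + 0*1 + 0*2 + 0*2 = 2 = chi_rho(e) = 2.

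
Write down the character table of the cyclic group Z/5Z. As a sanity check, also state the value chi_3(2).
Character table of Z/5Z (irreps indexed chi_0,...,chi_4 with chi_k(m) = zeta_5^(k*m), zeta_5 = exp(2*pi*i/5)):
  irrep \ class  {0} (size 1)  {1} (size 1)    {2} (size 1)    {3} (size 1)    {4} (size 1)  
  chi_0          1             1               1               1               1             
  chi_1          1             exp(2*I*pi/5)   exp(4*I*pi/5)   exp(-4*I*pi/5)  exp(-2*I*pi/5)
  chi_2          1             exp(4*I*pi/5)   exp(-2*I*pi/5)  exp(2*I*pi/5)   exp(-4*I*pi/5)
  chi_3          1             exp(-4*I*pi/5)  exp(2*I*pi/5)   exp(-2*I*pi/5)  exp(4*I*pi/5) 
  chi_4          1             exp(-2*I*pi/5)  exp(-4*I*pi/5)  exp(4*I*pi/5)   exp(2*I*pi/5) 

Spot check: chi_3(2) = zeta_5^(3*2) = zeta_5^6 = exp(2*I*pi/5).

Details: Z/5Z is abelian, so all 5 irreducible complex representations are 1-dimensional. They are given by chi_k(m) = zeta_5^(k*m) for k = 0,...,4. Row orthogonality: sum_m chi_k(m) conj(chi_l(m)) = 5 * [k = l].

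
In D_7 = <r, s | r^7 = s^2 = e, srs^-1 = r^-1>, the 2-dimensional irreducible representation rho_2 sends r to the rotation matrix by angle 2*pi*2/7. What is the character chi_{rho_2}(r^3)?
chi_{rho_2}(r^3) = 2*cos(2*pi*2*3/7) = 2*cos(2*pi/7)

Why: rho_2(r^3) is rotation by angle 2*pi*2*3/7, whose trace is 2*cos(2*pi*2*3/7) = 2*cos(2*pi/7).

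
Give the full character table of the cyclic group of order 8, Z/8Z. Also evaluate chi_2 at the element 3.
Character table of Z/8Z (irreps indexed chi_0,...,chi_7 with chi_k(m) = zeta_8^(k*m), zeta_8 = exp(2*pi*i/8)):
  irrep \ class  {0} (size 1)  {1} (size 1)    {2} (size 1)  {3} (size 1)    {4} (size 1)  {5} (size 1)    {6} (size 1)  {7} (size 1)  
  chi_0          1             1               1             1               1             1               1             1             
  chi_1          1             exp(I*pi/4)     I             exp(3*I*pi/4)   -1            exp(-3*I*pi/4)  -I            exp(-I*pi/4)  
  chi_2          1             I               -1            -I              1             I               -1            -I            
  chi_3          1             exp(3*I*pi/4)   -I            exp(I*pi/4)     -1            exp(-I*pi/4)    I             exp(-3*I*pi/4)
  chi_4          1             -1              1             -1              1             -1              1             -1            
  chi_5          1             exp(-3*I*pi/4)  I             exp(-I*pi/4)    -1            exp(I*pi/4)     -I            exp(3*I*pi/4) 
  chi_6          1             -I              -1            I               1             -I              -1            I             
  chi_7          1             exp(-I*pi/4)    -I            exp(-3*I*pi/4)  -1            exp(3*I*pi/4)   I             exp(I*pi/4)   

Spot check: chi_2(3) = zeta_8^(2*3) = zeta_8^6 = -I.

Working: Z/8Z is abelian, so all 8 irreducible complex representations are 1-dimensional. They are given by chi_k(m) = zeta_8^(k*m) for k = 0,...,7. Row orthogonality: sum_m chi_k(m) conj(chi_l(m)) = 8 * [k = l].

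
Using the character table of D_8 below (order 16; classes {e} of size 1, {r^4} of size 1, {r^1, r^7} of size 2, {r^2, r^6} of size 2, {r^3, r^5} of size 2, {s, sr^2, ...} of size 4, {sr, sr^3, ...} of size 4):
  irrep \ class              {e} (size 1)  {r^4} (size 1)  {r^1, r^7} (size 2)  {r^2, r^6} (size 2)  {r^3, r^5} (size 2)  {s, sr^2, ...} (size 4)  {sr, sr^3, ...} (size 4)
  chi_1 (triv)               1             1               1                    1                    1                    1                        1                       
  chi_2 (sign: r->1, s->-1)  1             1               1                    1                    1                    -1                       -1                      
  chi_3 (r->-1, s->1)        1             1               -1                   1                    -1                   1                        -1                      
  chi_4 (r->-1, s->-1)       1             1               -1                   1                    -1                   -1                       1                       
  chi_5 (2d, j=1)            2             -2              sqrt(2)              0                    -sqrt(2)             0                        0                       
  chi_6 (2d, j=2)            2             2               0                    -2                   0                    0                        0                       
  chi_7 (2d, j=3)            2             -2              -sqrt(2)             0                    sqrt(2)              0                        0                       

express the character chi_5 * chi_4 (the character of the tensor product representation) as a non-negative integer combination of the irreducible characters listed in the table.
chi_5 tensor chi_4 = chi_7 (all other irreducibles have multiplicity 0).

Solution. The character of a tensor product is the pointwise product (chi_5 * chi_4)(C) = chi_5(C) * chi_4(C):
  {e}: (2)*(1), {r^4}: (-2)*(1), {r^1, r^7}: (sqrt(2))*(-1), {r^2, r^6}: (0)*(1), {r^3, r^5}: (-sqrt(2))*(-1), {s, sr^2, ...}: (0)*(-1), {sr, sr^3, ...}: (0)*(1)
so (chi_5 * chi_4) takes values
  {e} -> 2, {r^4} -> -2, {r^1, r^7} -> -sqrt(2), {r^2, r^6} -> 0, {r^3, r^5} -> sqrt(2), {s, sr^2, ...} -> 0, {sr, sr^3, ...} -> 0.
Now take the inner product of this character with each irreducible chi from the table, <chi_5*chi_4, chi> = (1/16) sum_C |C| (chi_5*chi_4)(C) conj(chi(C)):
  <chi_5*chi_4, chi_1> = (1/16)[1*(2)*conj(1) + 1*(-2)*conj(1) + 2*(-sqrt(2))*conj(1) + 2*(0)*conj(1) + 2*(sqrt(2))*conj(1) + 4*(0)*conj(1) + 4*(0)*conj(1)]
      = (1/16)[(2) + (-2) + (-2*sqrt(2)) + (0) + (2*sqrt(2)) + (0) + (0)] = 0/16 = 0
  <chi_5*chi_4, chi_2> = (1/16)[1*(2)*conj(1) + 1*(-2)*conj(1) + 2*(-sqrt(2))*conj(1) + 2*(0)*conj(1) + 2*(sqrt(2))*conj(1) + 4*(0)*conj(-1) + 4*(0)*conj(-1)]
      = (1/16)[(2) + (-2) + (-2*sqrt(2)) + (0) + (2*sqrt(2)) + (0) + (0)] = 0/16 = 0
  <chi_5*chi_4, chi_3> = (1/16)[1*(2)*conj(1) + 1*(-2)*conj(1) + 2*(-sqrt(2))*conj(-1) + 2*(0)*conj(1) + 2*(sqrt(2))*conj(-1) + 4*(0)*conj(1) + 4*(0)*conj(-1)]
      = (1/16)[(2) + (-2) + (2*sqrt(2)) + (0) + (-2*sqrt(2)) + (0) + (0)] = 0/16 = 0
  <chi_5*chi_4, chi_4> = (1/16)[1*(2)*conj(1) + 1*(-2)*conj(1) + 2*(-sqrt(2))*conj(-1) + 2*(0)*conj(1) + 2*(sqrt(2))*conj(-1) + 4*(0)*conj(-1) + 4*(0)*conj(1)]
      = (1/16)[(2) + (-2) + (2*sqrt(2)) + (0) + (-2*sqrt(2)) + (0) + (0)] = 0/16 = 0
  <chi_5*chi_4, chi_5> = (1/16)[1*(2)*conj(2) + 1*(-2)*conj(-2) + 2*(-sqrt(2))*conj(sqrt(2)) + 2*(0)*conj(0) + 2*(sqrt(2))*conj(-sqrt(2)) + 4*(0)*conj(0) + 4*(0)*conj(0)]
      = (1/16)[(4) + (4) + (-4) + (0) + (-4) + (0) + (0)] = 0/16 = 0
  <chi_5*chi_4, chi_6> = (1/16)[1*(2)*conj(2) + 1*(-2)*conj(2) + 2*(-sqrt(2))*conj(0) + 2*(0)*conj(-2) + 2*(sqrt(2))*conj(0) + 4*(0)*conj(0) + 4*(0)*conj(0)]
      = (1/16)[(4) + (-4) + (0) + (0) + (0) + (0) + (0)] = 0/16 = 0
  <chi_5*chi_4, chi_7> = (1/16)[1*(2)*conj(2) + 1*(-2)*conj(-2) + 2*(-sqrt(2))*conj(-sqrt(2)) + 2*(0)*conj(0) + 2*(sqrt(2))*conj(sqrt(2)) + 4*(0)*conj(0) + 4*(0)*conj(0)]
      = (1/16)[(4) + (4) + (4) + (0) + (4) + (0) + (0)] = 16/16 = 1
Hence the multiplicities are chi_7: 1. Dimension check: dim(chi_5)*dim(chi_4) = 2*1 = 2 and sum (mult * dim) = 1*2 = 2.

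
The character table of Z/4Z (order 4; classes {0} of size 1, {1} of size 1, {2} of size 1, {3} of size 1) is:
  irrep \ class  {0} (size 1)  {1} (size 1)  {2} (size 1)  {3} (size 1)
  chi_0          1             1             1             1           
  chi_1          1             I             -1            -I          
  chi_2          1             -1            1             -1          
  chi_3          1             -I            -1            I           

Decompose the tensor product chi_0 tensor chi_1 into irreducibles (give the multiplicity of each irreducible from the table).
chi_0 tensor chi_1 = chi_1 (all other irreducibles have multiplicity 0).

Proof sketch: The character of a tensor product is the pointwise product (chi_0 * chi_1)(C) = chi_0(C) * chi_1(C):
  {0}: (1)*(1), {1}: (1)*(I), {2}: (1)*(-1), {3}: (1)*(-I)
so (chi_0 * chi_1) takes values
  {0} -> 1, {1} -> I, {2} -> -1, {3} -> -I.
Now take the inner product of this character with each irreducible chi from the table, <chi_0*chi_1, chi> = (1/4) sum_C |C| (chi_0*chi_1)(C) conj(chi(C)):
  <chi_0*chi_1, chi_0> = (1/4)[1*(1)*conj(1) + 1*(I)*conj(1) + 1*(-1)*conj(1) + 1*(-I)*conj(1)]
      = (1/4)[(1) + (I) + (-1) + (-I)] = 0/4 = 0
  <chi_0*chi_1, chi_1> = (1/4)[1*(1)*conj(1) + 1*(I)*conj(I) + 1*(-1)*conj(-1) + 1*(-I)*conj(-I)]
      = (1/4)[(1) + (1) + (1) + (1)] = 4/4 = 1
  <chi_0*chi_1, chi_2> = (1/4)[1*(1)*conj(1) + 1*(I)*conj(-1) + 1*(-1)*conj(1) + 1*(-I)*conj(-1)]
      = (1/4)[(1) + (-I) + (-1) + (I)] = 0/4 = 0
  <chi_0*chi_1, chi_3> = (1/4)[1*(1)*conj(1) + 1*(I)*conj(-I) + 1*(-1)*conj(-1) + 1*(-I)*conj(I)]
      = (1/4)[(1) + (-1) + (1) + (-1)] = 0/4 = 0
(Exp terms are combined using exp(i*s)*conj(exp(i*t)) = exp(i*(s-t)), and sums of them are collapsed using the identity that for every m > 1 the m distinct m-th roots of unity sum to 0, e.g. 1 + exp(2*I*pi/3) + exp(-2*I*pi/3) = 0.)
Hence the multiplicities are chi_1: 1. Dimension check: dim(chi_0)*dim(chi_1) = 1*1 = 1 and sum (mult * dim) = 1*1 = 1.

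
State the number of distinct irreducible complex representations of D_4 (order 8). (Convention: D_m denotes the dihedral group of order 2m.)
5

Working: The number of irreducible complex representations of a finite group equals its number of conjugacy classes. D_4 has 5 conjugacy classes (n/2 + 3 for n even), so D_4 (order 8) has exactly 5 irreducible complex representations.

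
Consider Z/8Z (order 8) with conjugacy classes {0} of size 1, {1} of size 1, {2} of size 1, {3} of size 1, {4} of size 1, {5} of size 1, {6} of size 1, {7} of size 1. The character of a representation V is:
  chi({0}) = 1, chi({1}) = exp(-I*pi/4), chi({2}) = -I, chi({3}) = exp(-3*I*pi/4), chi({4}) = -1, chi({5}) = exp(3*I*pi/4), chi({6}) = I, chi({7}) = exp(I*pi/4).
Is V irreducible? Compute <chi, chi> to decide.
Irreducible: <chi, chi> = 1.

Details: <chi, chi> = (1/|G|) sum_C |C| * |chi(C)|^2 = (1/8)[1*|1|^2 + 1*|exp(-I*pi/4)|^2 + 1*|-I|^2 + 1*|exp(-3*I*pi/4)|^2 + 1*|-1|^2 + 1*|exp(3*I*pi/4)|^2 + 1*|I|^2 + 1*|exp(I*pi/4)|^2]
  = (1/8)[(1) + (1) + (1) + (1) + (1) + (1) + (1) + (1)] = 8/8 = 1.
(Exp terms are combined using exp(i*s)*conj(exp(i*t)) = exp(i*(s-t)), and sums of them are collapsed using the identity that for every m > 1 the m distinct m-th roots of unity sum to 0, e.g. 1 + exp(2*I*pi/3) + exp(-2*I*pi/3) = 0.)
A character is irreducible iff <chi, chi> = 1, so this representation is irreducible.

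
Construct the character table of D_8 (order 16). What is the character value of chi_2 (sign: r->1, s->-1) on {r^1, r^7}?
Conjugacy classes: {e} of size 1, {r^4} of size 1, {r^1, r^7} of size 2, {r^2, r^6} of size 2, {r^3, r^5} of size 2, {s, sr^2, ...} of size 4, {sr, sr^3, ...} of size 4.
Character table:
  irrep \ class              {e} (size 1)  {r^4} (size 1)  {r^1, r^7} (size 2)  {r^2, r^6} (size 2)  {r^3, r^5} (size 2)  {s, sr^2, ...} (size 4)  {sr, sr^3, ...} (size 4)
  chi_1 (triv)               1             1               1                    1                    1                    1                        1                       
  chi_2 (sign: r->1, s->-1)  1             1               1                    1                    1                    -1                       -1                      
  chi_3 (r->-1, s->1)        1             1               -1                   1                    -1                   1                        -1                      
  chi_4 (r->-1, s->-1)       1             1               -1                   1                    -1                   -1                       1                       
  chi_5 (2d, j=1)            2             -2              sqrt(2)              0                    -sqrt(2)             0                        0                       
  chi_6 (2d, j=2)            2             2               0                    -2                   0                    0                        0                       
  chi_7 (2d, j=3)            2             -2              -sqrt(2)             0                    sqrt(2)              0                        0                       

Spot check: chi_2 (sign: r->1, s->-1) on {r^1, r^7} = 1.

Details: D_8 has order 2*8 = 16 with 7 conjugacy classes, hence 7 irreducibles. Sum of squared dims 1 + 1 + 1 + 1 + 4 + 4 + 4 = 16 = |G|. Linear characters come from the abelianisation; the 2-dimensional irreps have character r^k -> 2*cos(2*pi*j*k/8), reflections -> 0.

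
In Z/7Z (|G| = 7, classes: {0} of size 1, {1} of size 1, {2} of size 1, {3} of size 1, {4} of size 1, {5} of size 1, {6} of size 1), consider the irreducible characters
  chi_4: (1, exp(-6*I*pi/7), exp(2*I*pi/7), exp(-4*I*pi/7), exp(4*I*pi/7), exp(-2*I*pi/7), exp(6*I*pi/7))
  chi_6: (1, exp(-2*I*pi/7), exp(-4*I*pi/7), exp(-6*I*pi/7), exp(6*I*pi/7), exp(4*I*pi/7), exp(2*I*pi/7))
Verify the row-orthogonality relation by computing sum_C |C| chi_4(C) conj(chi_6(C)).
Sum = 0; so <chi_4, chi_6> = 0 (distinct irreducibles are orthogonal).

Compute term by term over conjugacy classes (|C| * chi_4(C) * conj(chi_6(C))):
  1*(1)*conj(1) + 1*(exp(-6*I*pi/7))*conj(exp(-2*I*pi/7)) + 1*(exp(2*I*pi/7))*conj(exp(-4*I*pi/7)) + 1*(exp(-4*I*pi/7))*conj(exp(-6*I*pi/7)) + 1*(exp(4*I*pi/7))*conj(exp(6*I*pi/7)) + 1*(exp(-2*I*pi/7))*conj(exp(4*I*pi/7)) + 1*(exp(6*I*pi/7))*conj(exp(2*I*pi/7))
  = (1) + (exp(-4*I*pi/7)) + (exp(6*I*pi/7)) + (exp(2*I*pi/7)) + (exp(-2*I*pi/7)) + (exp(-6*I*pi/7)) + (exp(4*I*pi/7))
  = 0.
(Exp terms are combined using exp(i*s)*conj(exp(i*t)) = exp(i*(s-t)), and sums of them are collapsed using the identity that for every m > 1 the m distinct m-th roots of unity sum to 0, e.g. 1 + exp(2*I*pi/3) + exp(-2*I*pi/3) = 0.)
Dividing by |G| = 7 gives 0/7 = 0, matching the row-orthogonality relation <chi_4, chi_6> = [chi_4 = chi_6].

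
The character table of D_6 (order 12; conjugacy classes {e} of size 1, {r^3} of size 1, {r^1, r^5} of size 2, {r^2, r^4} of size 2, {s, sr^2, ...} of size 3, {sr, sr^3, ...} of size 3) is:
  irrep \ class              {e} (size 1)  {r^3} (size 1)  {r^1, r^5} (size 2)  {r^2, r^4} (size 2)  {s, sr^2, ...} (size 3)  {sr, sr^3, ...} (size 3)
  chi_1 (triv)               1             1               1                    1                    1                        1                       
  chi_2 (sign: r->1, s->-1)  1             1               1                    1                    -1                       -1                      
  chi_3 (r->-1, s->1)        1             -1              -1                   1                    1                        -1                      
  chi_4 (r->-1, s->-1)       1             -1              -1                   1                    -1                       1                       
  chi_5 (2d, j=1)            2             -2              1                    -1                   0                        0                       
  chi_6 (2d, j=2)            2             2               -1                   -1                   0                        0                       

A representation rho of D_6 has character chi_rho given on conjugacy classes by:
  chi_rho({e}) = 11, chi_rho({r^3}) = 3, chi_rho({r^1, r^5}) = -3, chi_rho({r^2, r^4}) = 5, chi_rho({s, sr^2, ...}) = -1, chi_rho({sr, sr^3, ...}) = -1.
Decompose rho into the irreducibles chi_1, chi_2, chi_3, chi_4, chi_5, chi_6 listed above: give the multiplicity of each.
Multiplicities: chi_1: 1, chi_2: 2, chi_3: 2, chi_4: 2, chi_5: 0, chi_6: 2.

Explanation: Use <chi_rho, chi> = (1/|G|) sum_C |C| * chi_rho(C) * conj(chi(C)) with |G| = 12 for each irreducible chi in the table:
  <chi_rho, chi_1> = (1/12)[1*(11)*conj(1) + 1*(3)*conj(1) + 2*(-3)*conj(1) + 2*(5)*conj(1) + 3*(-1)*conj(1) + 3*(-1)*conj(1)]
      = (1/12)[(11) + (3) + (-6) + (10) + (-3) + (-3)] = 12/12 = 1
  <chi_rho, chi_2> = (1/12)[1*(11)*conj(1) + 1*(3)*conj(1) + 2*(-3)*conj(1) + 2*(5)*conj(1) + 3*(-1)*conj(-1) + 3*(-1)*conj(-1)]
      = (1/12)[(11) + (3) + (-6) + (10) + (3) + (3)] = 24/12 = 2
  <chi_rho, chi_3> = (1/12)[1*(11)*conj(1) + 1*(3)*conj(-1) + 2*(-3)*conj(-1) + 2*(5)*conj(1) + 3*(-1)*conj(1) + 3*(-1)*conj(-1)]
      = (1/12)[(11) + (-3) + (6) + (10) + (-3) + (3)] = 24/12 = 2
  <chi_rho, chi_4> = (1/12)[1*(11)*conj(1) + 1*(3)*conj(-1) + 2*(-3)*conj(-1) + 2*(5)*conj(1) + 3*(-1)*conj(-1) + 3*(-1)*conj(1)]
      = (1/12)[(11) + (-3) + (6) + (10) + (3) + (-3)] = 24/12 = 2
  <chi_rho, chi_5> = (1/12)[1*(11)*conj(2) + 1*(3)*conj(-2) + 2*(-3)*conj(1) + 2*(5)*conj(-1) + 3*(-1)*conj(0) + 3*(-1)*conj(0)]
      = (1/12)[(22) + (-6) + (-6) + (-10) + (0) + (0)] = 0/12 = 0
  <chi_rho, chi_6> = (1/12)[1*(11)*conj(2) + 1*(3)*conj(2) + 2*(-3)*conj(-1) + 2*(5)*conj(-1) + 3*(-1)*conj(0) + 3*(-1)*conj(0)]
      = (1/12)[(22) + (6) + (6) + (-10) + (0) + (0)] = 24/12 = 2
Dimension check: dim(rho) = sum (mult * dim) = 1*1 + 2*1 + 2*1 + 2*1 + 0*2 + 2*2 = 11 = chi_rho(e) = 11.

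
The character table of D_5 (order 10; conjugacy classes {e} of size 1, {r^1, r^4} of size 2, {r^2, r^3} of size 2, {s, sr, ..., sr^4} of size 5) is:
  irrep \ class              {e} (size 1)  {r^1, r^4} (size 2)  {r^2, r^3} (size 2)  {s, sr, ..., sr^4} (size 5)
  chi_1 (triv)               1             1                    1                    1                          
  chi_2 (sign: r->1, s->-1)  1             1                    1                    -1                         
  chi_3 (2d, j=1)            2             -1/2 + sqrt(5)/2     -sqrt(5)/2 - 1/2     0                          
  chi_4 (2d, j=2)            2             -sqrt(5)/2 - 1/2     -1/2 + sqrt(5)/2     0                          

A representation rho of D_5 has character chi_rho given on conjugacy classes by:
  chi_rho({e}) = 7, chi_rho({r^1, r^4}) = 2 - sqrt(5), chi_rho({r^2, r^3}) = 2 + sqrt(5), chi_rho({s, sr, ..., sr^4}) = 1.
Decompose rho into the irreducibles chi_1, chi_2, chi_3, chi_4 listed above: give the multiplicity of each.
Multiplicities: chi_1: 2, chi_2: 1, chi_3: 0, chi_4: 2.

Proof sketch: Use <chi_rho, chi> = (1/|G|) sum_C |C| * chi_rho(C) * conj(chi(C)) with |G| = 10 for each irreducible chi in the table:
  <chi_rho, chi_1> = (1/10)[1*(7)*conj(1) + 2*(2 - sqrt(5))*conj(1) + 2*(2 + sqrt(5))*conj(1) + 5*(1)*conj(1)]
      = (1/10)[(7) + (4 - 2*sqrt(5)) + (4 + 2*sqrt(5)) + (5)] = 20/10 = 2
  <chi_rho, chi_2> = (1/10)[1*(7)*conj(1) + 2*(2 - sqrt(5))*conj(1) + 2*(2 + sqrt(5))*conj(1) + 5*(1)*conj(-1)]
      = (1/10)[(7) + (4 - 2*sqrt(5)) + (4 + 2*sqrt(5)) + (-5)] = 10/10 = 1
  <chi_rho, chi_3> = (1/10)[1*(7)*conj(2) + 2*(2 - sqrt(5))*conj(-1/2 + sqrt(5)/2) + 2*(2 + sqrt(5))*conj(-sqrt(5)/2 - 1/2) + 5*(1)*conj(0)]
      = (1/10)[(14) + (-7 + 3*sqrt(5)) + (-7 - 3*sqrt(5)) + (0)] = 0/10 = 0
  <chi_rho, chi_4> = (1/10)[1*(7)*conj(2) + 2*(2 - sqrt(5))*conj(-sqrt(5)/2 - 1/2) + 2*(2 + sqrt(5))*conj(-1/2 + sqrt(5)/2) + 5*(1)*conj(0)]
      = (1/10)[(14) + (3 - sqrt(5)) + (sqrt(5) + 3) + (0)] = 20/10 = 2
Dimension check: dim(rho) = sum (mult * dim) = 2*1 + 1*1 + 0*2 + 2*2 = 7 = chi_rho(e) = 7.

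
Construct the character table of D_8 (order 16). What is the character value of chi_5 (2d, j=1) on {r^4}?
Conjugacy classes: {e} of size 1, {r^4} of size 1, {r^1, r^7} of size 2, {r^2, r^6} of size 2, {r^3, r^5} of size 2, {s, sr^2, ...} of size 4, {sr, sr^3, ...} of size 4.
Character table:
  irrep \ class              {e} (size 1)  {r^4} (size 1)  {r^1, r^7} (size 2)  {r^2, r^6} (size 2)  {r^3, r^5} (size 2)  {s, sr^2, ...} (size 4)  {sr, sr^3, ...} (size 4)
  chi_1 (triv)               1             1               1                    1                    1                    1                        1                       
  chi_2 (sign: r->1, s->-1)  1             1               1                    1                    1                    -1                       -1                      
  chi_3 (r->-1, s->1)        1             1               -1                   1                    -1                   1                        -1                      
  chi_4 (r->-1, s->-1)       1             1               -1                   1                    -1                   -1                       1                       
  chi_5 (2d, j=1)            2             -2              sqrt(2)              0                    -sqrt(2)             0                        0                       
  chi_6 (2d, j=2)            2             2               0                    -2                   0                    0                        0                       
  chi_7 (2d, j=3)            2             -2              -sqrt(2)             0                    sqrt(2)              0                        0                       

Spot check: chi_5 (2d, j=1) on {r^4} = -2.

Working: D_8 has order 2*8 = 16 with 7 conjugacy classes, hence 7 irreducibles. Sum of squared dims 1 + 1 + 1 + 1 + 4 + 4 + 4 = 16 = |G|. Linear characters come from the abelianisation; the 2-dimensional irreps have character r^k -> 2*cos(2*pi*j*k/8), reflections -> 0.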